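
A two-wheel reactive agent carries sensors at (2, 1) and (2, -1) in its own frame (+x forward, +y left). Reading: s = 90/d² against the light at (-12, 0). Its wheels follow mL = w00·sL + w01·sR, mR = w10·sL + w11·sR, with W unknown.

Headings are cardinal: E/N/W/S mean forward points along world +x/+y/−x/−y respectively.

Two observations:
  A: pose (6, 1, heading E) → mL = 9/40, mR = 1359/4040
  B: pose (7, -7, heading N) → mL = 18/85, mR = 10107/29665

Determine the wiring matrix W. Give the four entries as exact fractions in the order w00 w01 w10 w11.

obs A: pose=(6,1,E) → sL=45/202, sR=9/40, mL=9/40, mR=1359/4040
obs B: pose=(7,-7,N) → sL=90/349, sR=18/85, mL=18/85, mR=10107/29665
sensor matrix S = [[45/202, 9/40], [90/349, 18/85]]; det S = -26001/2396932
solve [mL_A; mL_B] = S·[w00; w01] and [mR_A; mR_B] = S·[w10; w11]:
  w00 = 0, w01 = 1, w10 = 1/2, w11 = 1

0 1 1/2 1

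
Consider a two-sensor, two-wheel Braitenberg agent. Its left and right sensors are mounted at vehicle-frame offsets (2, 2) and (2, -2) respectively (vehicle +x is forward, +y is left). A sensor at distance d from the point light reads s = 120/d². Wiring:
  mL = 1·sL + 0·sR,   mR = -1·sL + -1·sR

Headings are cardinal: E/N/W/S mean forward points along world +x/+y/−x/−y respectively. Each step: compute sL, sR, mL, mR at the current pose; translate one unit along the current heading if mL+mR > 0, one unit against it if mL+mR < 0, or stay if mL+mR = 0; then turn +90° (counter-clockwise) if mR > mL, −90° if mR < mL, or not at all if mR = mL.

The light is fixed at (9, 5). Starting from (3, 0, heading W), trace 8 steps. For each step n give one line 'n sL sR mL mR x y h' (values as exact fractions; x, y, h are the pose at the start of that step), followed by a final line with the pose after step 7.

0 120/113 120/73 120/113 -22320/8249 3 0 W
1 60/29 20/3 60/29 -760/87 4 0 N
2 24/5 120/73 24/5 -2352/365 4 -1 E
3 3/2 15/16 3/2 -39/16 3 -1 S
4 120/113 120/73 120/113 -22320/8249 3 0 W
5 60/29 20/3 60/29 -760/87 4 0 N
6 24/5 120/73 24/5 -2352/365 4 -1 E
7 3/2 15/16 3/2 -39/16 3 -1 S
final 3 0 W

n=0: pose=(3,0,W); sL=120/113, sR=120/73; mL=120/113, mR=-22320/8249; mL+mR=-120/73 → advance -1; mR−mL=-31080/8249 → turn -1·90°
n=1: pose=(4,0,N); sL=60/29, sR=20/3; mL=60/29, mR=-760/87; mL+mR=-20/3 → advance -1; mR−mL=-940/87 → turn -1·90°
n=2: pose=(4,-1,E); sL=24/5, sR=120/73; mL=24/5, mR=-2352/365; mL+mR=-120/73 → advance -1; mR−mL=-4104/365 → turn -1·90°
n=3: pose=(3,-1,S); sL=3/2, sR=15/16; mL=3/2, mR=-39/16; mL+mR=-15/16 → advance -1; mR−mL=-63/16 → turn -1·90°
n=4: pose=(3,0,W); sL=120/113, sR=120/73; mL=120/113, mR=-22320/8249; mL+mR=-120/73 → advance -1; mR−mL=-31080/8249 → turn -1·90°
n=5: pose=(4,0,N); sL=60/29, sR=20/3; mL=60/29, mR=-760/87; mL+mR=-20/3 → advance -1; mR−mL=-940/87 → turn -1·90°
n=6: pose=(4,-1,E); sL=24/5, sR=120/73; mL=24/5, mR=-2352/365; mL+mR=-120/73 → advance -1; mR−mL=-4104/365 → turn -1·90°
n=7: pose=(3,-1,S); sL=3/2, sR=15/16; mL=3/2, mR=-39/16; mL+mR=-15/16 → advance -1; mR−mL=-63/16 → turn -1·90°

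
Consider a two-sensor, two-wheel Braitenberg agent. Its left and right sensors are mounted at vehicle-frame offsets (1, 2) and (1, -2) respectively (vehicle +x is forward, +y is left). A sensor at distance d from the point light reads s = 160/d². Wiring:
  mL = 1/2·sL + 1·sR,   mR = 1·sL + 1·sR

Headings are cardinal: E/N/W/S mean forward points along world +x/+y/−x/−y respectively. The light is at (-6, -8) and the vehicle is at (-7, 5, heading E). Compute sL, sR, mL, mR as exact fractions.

left sensor world pos  = (-6, 7); dL² = 225
right sensor world pos = (-6, 3); dR² = 121
sL = 160/225 = 32/45
sR = 160/121 = 160/121
mL = 1/2·sL + 1·sR = 9136/5445
mR = 1·sL + 1·sR = 11072/5445

32/45 160/121 9136/5445 11072/5445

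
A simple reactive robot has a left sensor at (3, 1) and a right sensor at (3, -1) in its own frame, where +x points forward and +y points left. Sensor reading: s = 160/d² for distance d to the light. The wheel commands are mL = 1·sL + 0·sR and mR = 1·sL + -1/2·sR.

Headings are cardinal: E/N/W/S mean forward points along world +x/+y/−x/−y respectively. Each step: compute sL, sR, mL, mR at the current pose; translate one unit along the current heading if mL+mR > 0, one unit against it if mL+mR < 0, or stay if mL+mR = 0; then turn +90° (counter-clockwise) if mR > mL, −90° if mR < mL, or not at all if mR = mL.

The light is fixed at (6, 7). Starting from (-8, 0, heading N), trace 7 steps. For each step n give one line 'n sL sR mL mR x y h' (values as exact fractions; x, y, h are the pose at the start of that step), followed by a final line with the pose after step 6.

n=0: pose=(-8,0,N); sL=160/241, sR=32/37; mL=160/241, mR=2064/8917; mL+mR=7984/8917 → advance +1; mR−mL=-16/37 → turn -1·90°
n=1: pose=(-8,1,E); sL=80/73, sR=16/17; mL=80/73, mR=776/1241; mL+mR=2136/1241 → advance +1; mR−mL=-8/17 → turn -1·90°
n=2: pose=(-7,1,S); sL=32/45, sR=160/277; mL=32/45, mR=5264/12465; mL+mR=14128/12465 → advance +1; mR−mL=-80/277 → turn -1·90°
n=3: pose=(-7,0,W); sL=1/2, sR=40/73; mL=1/2, mR=33/146; mL+mR=53/73 → advance +1; mR−mL=-20/73 → turn -1·90°
n=4: pose=(-8,0,N); sL=160/241, sR=32/37; mL=160/241, mR=2064/8917; mL+mR=7984/8917 → advance +1; mR−mL=-16/37 → turn -1·90°
n=5: pose=(-8,1,E); sL=80/73, sR=16/17; mL=80/73, mR=776/1241; mL+mR=2136/1241 → advance +1; mR−mL=-8/17 → turn -1·90°
n=6: pose=(-7,1,S); sL=32/45, sR=160/277; mL=32/45, mR=5264/12465; mL+mR=14128/12465 → advance +1; mR−mL=-80/277 → turn -1·90°

0 160/241 32/37 160/241 2064/8917 -8 0 N
1 80/73 16/17 80/73 776/1241 -8 1 E
2 32/45 160/277 32/45 5264/12465 -7 1 S
3 1/2 40/73 1/2 33/146 -7 0 W
4 160/241 32/37 160/241 2064/8917 -8 0 N
5 80/73 16/17 80/73 776/1241 -8 1 E
6 32/45 160/277 32/45 5264/12465 -7 1 S
final -7 0 W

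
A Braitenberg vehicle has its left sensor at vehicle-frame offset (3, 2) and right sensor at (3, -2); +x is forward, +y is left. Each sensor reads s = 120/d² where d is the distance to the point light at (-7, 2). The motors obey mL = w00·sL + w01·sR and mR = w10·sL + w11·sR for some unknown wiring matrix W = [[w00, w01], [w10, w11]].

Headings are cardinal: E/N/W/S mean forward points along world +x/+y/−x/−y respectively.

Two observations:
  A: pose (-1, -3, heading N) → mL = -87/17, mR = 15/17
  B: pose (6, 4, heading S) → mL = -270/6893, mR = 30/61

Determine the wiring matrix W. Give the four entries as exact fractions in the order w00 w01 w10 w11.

-1 1/2 0 1/2

obs A: pose=(-1,-3,N) → sL=6, sR=30/17, mL=-87/17, mR=15/17
obs B: pose=(6,4,S) → sL=60/113, sR=60/61, mL=-270/6893, mR=30/61
sensor matrix S = [[6, 30/17], [60/113, 60/61]]; det S = 581760/117181
solve [mL_A; mL_B] = S·[w00; w01] and [mR_A; mR_B] = S·[w10; w11]:
  w00 = -1, w01 = 1/2, w10 = 0, w11 = 1/2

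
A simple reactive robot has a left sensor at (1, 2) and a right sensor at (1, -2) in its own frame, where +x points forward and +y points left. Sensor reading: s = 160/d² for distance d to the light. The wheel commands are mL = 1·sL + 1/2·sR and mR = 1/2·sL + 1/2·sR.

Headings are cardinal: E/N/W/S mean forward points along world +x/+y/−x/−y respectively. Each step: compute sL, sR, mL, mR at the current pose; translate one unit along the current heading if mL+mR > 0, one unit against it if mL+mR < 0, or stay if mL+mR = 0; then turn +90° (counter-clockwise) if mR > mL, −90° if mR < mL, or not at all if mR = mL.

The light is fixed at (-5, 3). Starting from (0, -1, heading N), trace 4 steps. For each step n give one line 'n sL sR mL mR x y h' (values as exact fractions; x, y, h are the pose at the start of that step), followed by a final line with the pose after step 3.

n=0: pose=(0,-1,N); sL=80/9, sR=80/29; mL=2680/261, mR=1520/261; mL+mR=1400/87 → advance +1; mR−mL=-40/9 → turn -1·90°
n=1: pose=(0,0,E); sL=160/37, sR=160/61; mL=12720/2257, mR=7840/2257; mL+mR=20560/2257 → advance +1; mR−mL=-80/37 → turn -1·90°
n=2: pose=(1,0,S); sL=2, sR=5; mL=9/2, mR=7/2; mL+mR=8 → advance +1; mR−mL=-1 → turn -1·90°
n=3: pose=(1,-1,W); sL=160/61, sR=160/29; mL=9520/1769, mR=7200/1769; mL+mR=16720/1769 → advance +1; mR−mL=-80/61 → turn -1·90°

0 80/9 80/29 2680/261 1520/261 0 -1 N
1 160/37 160/61 12720/2257 7840/2257 0 0 E
2 2 5 9/2 7/2 1 0 S
3 160/61 160/29 9520/1769 7200/1769 1 -1 W
final 0 -1 N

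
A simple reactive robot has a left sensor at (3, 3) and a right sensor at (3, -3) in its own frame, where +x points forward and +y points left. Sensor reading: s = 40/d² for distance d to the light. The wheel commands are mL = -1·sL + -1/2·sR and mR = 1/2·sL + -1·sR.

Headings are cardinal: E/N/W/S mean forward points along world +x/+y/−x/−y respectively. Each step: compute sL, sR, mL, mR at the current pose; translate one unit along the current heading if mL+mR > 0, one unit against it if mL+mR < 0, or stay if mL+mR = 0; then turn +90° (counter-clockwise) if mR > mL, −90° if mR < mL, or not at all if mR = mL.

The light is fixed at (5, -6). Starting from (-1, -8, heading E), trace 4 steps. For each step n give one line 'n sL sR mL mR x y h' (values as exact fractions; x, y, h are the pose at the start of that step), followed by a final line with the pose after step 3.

n=0: pose=(-1,-8,E); sL=4, sR=20/17; mL=-78/17, mR=14/17; mL+mR=-64/17 → advance -1; mR−mL=92/17 → turn +1·90°
n=1: pose=(-2,-8,N); sL=40/101, sR=40/17; mL=-2700/1717, mR=-3700/1717; mL+mR=-6400/1717 → advance -1; mR−mL=-1000/1717 → turn -1·90°
n=2: pose=(-2,-9,E); sL=5/2, sR=10/13; mL=-75/26, mR=25/52; mL+mR=-125/52 → advance -1; mR−mL=175/52 → turn +1·90°
n=3: pose=(-3,-9,N); sL=40/121, sR=8/5; mL=-684/605, mR=-868/605; mL+mR=-1552/605 → advance -1; mR−mL=-184/605 → turn -1·90°

0 4 20/17 -78/17 14/17 -1 -8 E
1 40/101 40/17 -2700/1717 -3700/1717 -2 -8 N
2 5/2 10/13 -75/26 25/52 -2 -9 E
3 40/121 8/5 -684/605 -868/605 -3 -9 N
final -3 -10 E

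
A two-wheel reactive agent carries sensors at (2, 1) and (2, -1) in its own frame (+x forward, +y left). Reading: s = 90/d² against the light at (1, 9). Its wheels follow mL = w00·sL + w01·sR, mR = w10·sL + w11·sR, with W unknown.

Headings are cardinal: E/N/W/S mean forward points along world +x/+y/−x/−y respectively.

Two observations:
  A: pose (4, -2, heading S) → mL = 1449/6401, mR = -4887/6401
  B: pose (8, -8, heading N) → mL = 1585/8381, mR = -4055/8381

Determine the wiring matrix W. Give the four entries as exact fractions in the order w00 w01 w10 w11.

1 -1/2 -1/2 -1

obs A: pose=(4,-2,S) → sL=18/37, sR=90/173, mL=1449/6401, mR=-4887/6401
obs B: pose=(8,-8,N) → sL=10/29, sR=90/289, mL=1585/8381, mR=-4055/8381
sensor matrix S = [[18/37, 90/173], [10/29, 90/289]]; det S = -1496160/53646781
solve [mL_A; mL_B] = S·[w00; w01] and [mR_A; mR_B] = S·[w10; w11]:
  w00 = 1, w01 = -1/2, w10 = -1/2, w11 = -1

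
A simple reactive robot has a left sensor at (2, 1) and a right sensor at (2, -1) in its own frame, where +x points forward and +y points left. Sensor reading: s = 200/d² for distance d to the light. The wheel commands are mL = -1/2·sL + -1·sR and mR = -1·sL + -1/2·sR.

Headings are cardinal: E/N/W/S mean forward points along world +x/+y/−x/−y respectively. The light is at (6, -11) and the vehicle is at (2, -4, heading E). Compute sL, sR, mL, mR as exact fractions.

50/17 5 -110/17 -185/34

left sensor world pos  = (4, -3); dL² = 68
right sensor world pos = (4, -5); dR² = 40
sL = 200/68 = 50/17
sR = 200/40 = 5
mL = -1/2·sL + -1·sR = -110/17
mR = -1·sL + -1/2·sR = -185/34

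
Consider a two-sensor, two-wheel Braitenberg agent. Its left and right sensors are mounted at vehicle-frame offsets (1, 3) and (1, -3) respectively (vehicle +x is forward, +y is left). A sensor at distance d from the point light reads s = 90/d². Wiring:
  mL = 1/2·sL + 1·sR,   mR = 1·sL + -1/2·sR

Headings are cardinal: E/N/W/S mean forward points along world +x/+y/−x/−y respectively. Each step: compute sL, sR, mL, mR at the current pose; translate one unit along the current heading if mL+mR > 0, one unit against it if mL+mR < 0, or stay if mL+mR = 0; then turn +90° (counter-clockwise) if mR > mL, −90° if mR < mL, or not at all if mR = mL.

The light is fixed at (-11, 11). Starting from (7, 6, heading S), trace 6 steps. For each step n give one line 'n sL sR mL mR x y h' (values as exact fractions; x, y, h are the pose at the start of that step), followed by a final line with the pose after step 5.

0 10/53 10/29 675/1537 25/1537 7 6 S
1 9/37 45/149 4671/11026 1017/11026 7 5 W
2 90/221 18/85 27/65 333/1105 6 5 N
3 45/164 45/194 11745/31816 630/3977 6 6 E
4 10/53 10/29 675/1537 25/1537 7 6 S
5 9/37 45/149 4671/11026 1017/11026 7 5 W
final 6 5 N

n=0: pose=(7,6,S); sL=10/53, sR=10/29; mL=675/1537, mR=25/1537; mL+mR=700/1537 → advance +1; mR−mL=-650/1537 → turn -1·90°
n=1: pose=(7,5,W); sL=9/37, sR=45/149; mL=4671/11026, mR=1017/11026; mL+mR=2844/5513 → advance +1; mR−mL=-1827/5513 → turn -1·90°
n=2: pose=(6,5,N); sL=90/221, sR=18/85; mL=27/65, mR=333/1105; mL+mR=792/1105 → advance +1; mR−mL=-126/1105 → turn -1·90°
n=3: pose=(6,6,E); sL=45/164, sR=45/194; mL=11745/31816, mR=630/3977; mL+mR=16785/31816 → advance +1; mR−mL=-6705/31816 → turn -1·90°
n=4: pose=(7,6,S); sL=10/53, sR=10/29; mL=675/1537, mR=25/1537; mL+mR=700/1537 → advance +1; mR−mL=-650/1537 → turn -1·90°
n=5: pose=(7,5,W); sL=9/37, sR=45/149; mL=4671/11026, mR=1017/11026; mL+mR=2844/5513 → advance +1; mR−mL=-1827/5513 → turn -1·90°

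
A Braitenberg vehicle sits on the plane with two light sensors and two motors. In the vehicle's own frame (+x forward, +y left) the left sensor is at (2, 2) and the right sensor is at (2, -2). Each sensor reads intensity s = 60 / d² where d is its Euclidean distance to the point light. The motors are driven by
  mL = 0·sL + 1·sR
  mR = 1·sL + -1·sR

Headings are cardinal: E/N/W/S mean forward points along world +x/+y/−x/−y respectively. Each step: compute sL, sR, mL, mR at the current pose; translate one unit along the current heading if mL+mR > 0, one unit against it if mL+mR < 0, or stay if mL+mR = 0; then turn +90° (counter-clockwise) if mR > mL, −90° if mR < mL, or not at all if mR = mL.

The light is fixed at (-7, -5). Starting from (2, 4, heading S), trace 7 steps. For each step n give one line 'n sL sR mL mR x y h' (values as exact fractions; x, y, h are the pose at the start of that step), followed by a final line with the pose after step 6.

n=0: pose=(2,4,S); sL=6/17, sR=30/49; mL=30/49, mR=-216/833; mL+mR=6/17 → advance +1; mR−mL=-726/833 → turn -1·90°
n=1: pose=(2,3,W); sL=12/17, sR=60/149; mL=60/149, mR=768/2533; mL+mR=12/17 → advance +1; mR−mL=-252/2533 → turn -1·90°
n=2: pose=(1,3,N); sL=15/34, sR=3/10; mL=3/10, mR=12/85; mL+mR=15/34 → advance +1; mR−mL=-27/170 → turn -1·90°
n=3: pose=(1,4,E); sL=60/221, sR=60/149; mL=60/149, mR=-4320/32929; mL+mR=60/221 → advance +1; mR−mL=-17580/32929 → turn -1·90°
n=4: pose=(2,4,S); sL=6/17, sR=30/49; mL=30/49, mR=-216/833; mL+mR=6/17 → advance +1; mR−mL=-726/833 → turn -1·90°
n=5: pose=(2,3,W); sL=12/17, sR=60/149; mL=60/149, mR=768/2533; mL+mR=12/17 → advance +1; mR−mL=-252/2533 → turn -1·90°
n=6: pose=(1,3,N); sL=15/34, sR=3/10; mL=3/10, mR=12/85; mL+mR=15/34 → advance +1; mR−mL=-27/170 → turn -1·90°

0 6/17 30/49 30/49 -216/833 2 4 S
1 12/17 60/149 60/149 768/2533 2 3 W
2 15/34 3/10 3/10 12/85 1 3 N
3 60/221 60/149 60/149 -4320/32929 1 4 E
4 6/17 30/49 30/49 -216/833 2 4 S
5 12/17 60/149 60/149 768/2533 2 3 W
6 15/34 3/10 3/10 12/85 1 3 N
final 1 4 E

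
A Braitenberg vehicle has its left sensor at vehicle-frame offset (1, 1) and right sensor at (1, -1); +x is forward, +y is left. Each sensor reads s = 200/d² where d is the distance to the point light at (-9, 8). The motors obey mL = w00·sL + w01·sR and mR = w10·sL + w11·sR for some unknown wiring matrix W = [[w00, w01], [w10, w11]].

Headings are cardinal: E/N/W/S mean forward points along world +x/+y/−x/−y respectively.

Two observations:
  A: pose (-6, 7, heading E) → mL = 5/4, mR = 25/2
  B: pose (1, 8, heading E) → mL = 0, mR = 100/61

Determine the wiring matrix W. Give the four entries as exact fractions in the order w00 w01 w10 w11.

obs A: pose=(-6,7,E) → sL=25/2, sR=10, mL=5/4, mR=25/2
obs B: pose=(1,8,E) → sL=100/61, sR=100/61, mL=0, mR=100/61
sensor matrix S = [[25/2, 10], [100/61, 100/61]]; det S = 250/61
solve [mL_A; mL_B] = S·[w00; w01] and [mR_A; mR_B] = S·[w10; w11]:
  w00 = 1/2, w01 = -1/2, w10 = 1, w11 = 0

1/2 -1/2 1 0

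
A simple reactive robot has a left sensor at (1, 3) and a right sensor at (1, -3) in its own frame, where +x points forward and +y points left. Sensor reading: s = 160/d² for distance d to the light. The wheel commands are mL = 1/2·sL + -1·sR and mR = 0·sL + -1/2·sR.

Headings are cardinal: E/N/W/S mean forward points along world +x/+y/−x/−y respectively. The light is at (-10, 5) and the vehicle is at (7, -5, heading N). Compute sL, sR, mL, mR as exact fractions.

left sensor world pos  = (4, -4); dL² = 277
right sensor world pos = (10, -4); dR² = 481
sL = 160/277 = 160/277
sR = 160/481 = 160/481
mL = 1/2·sL + -1·sR = -5840/133237
mR = 0·sL + -1/2·sR = -80/481

160/277 160/481 -5840/133237 -80/481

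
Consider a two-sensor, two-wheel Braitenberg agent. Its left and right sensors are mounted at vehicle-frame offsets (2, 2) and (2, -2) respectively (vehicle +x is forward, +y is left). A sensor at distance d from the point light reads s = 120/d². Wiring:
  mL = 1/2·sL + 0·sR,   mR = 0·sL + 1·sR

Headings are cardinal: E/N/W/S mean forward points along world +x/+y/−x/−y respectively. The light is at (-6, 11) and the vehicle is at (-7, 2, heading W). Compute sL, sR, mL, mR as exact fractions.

left sensor world pos  = (-9, 0); dL² = 130
right sensor world pos = (-9, 4); dR² = 58
sL = 120/130 = 12/13
sR = 120/58 = 60/29
mL = 1/2·sL + 0·sR = 6/13
mR = 0·sL + 1·sR = 60/29

12/13 60/29 6/13 60/29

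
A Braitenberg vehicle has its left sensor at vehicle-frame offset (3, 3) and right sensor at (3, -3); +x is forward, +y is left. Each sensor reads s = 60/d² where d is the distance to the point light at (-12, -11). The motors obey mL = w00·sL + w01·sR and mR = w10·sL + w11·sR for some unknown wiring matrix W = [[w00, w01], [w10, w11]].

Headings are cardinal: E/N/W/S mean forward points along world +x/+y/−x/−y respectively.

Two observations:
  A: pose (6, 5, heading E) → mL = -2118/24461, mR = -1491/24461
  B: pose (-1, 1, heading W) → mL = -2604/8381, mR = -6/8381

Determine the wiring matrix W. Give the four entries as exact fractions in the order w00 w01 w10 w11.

-1/2 -1/2 1/2 -1

obs A: pose=(6,5,E) → sL=30/401, sR=6/61, mL=-2118/24461, mR=-1491/24461
obs B: pose=(-1,1,W) → sL=12/29, sR=60/289, mL=-2604/8381, mR=-6/8381
sensor matrix S = [[30/401, 6/61], [12/29, 60/289]]; det S = -5159808/205007641
solve [mL_A; mL_B] = S·[w00; w01] and [mR_A; mR_B] = S·[w10; w11]:
  w00 = -1/2, w01 = -1/2, w10 = 1/2, w11 = -1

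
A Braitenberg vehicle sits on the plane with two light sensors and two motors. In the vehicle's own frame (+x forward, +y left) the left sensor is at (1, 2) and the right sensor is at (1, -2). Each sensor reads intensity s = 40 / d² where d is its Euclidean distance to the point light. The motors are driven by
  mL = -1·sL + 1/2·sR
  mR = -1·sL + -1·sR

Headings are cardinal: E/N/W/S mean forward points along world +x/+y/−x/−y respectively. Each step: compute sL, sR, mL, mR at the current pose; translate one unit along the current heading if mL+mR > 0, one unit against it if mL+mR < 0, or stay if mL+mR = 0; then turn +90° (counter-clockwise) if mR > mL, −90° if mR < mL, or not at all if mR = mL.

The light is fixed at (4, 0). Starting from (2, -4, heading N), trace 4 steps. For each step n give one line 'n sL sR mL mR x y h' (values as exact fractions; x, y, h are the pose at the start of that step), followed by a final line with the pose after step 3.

0 8/5 40/9 28/45 -272/45 2 -4 N
1 4 4/5 -18/5 -24/5 2 -5 E
2 40/37 40/61 -1700/2257 -3920/2257 1 -5 S
3 10/13 2 3/13 -36/13 1 -4 W
final 2 -4 N

n=0: pose=(2,-4,N); sL=8/5, sR=40/9; mL=28/45, mR=-272/45; mL+mR=-244/45 → advance -1; mR−mL=-20/3 → turn -1·90°
n=1: pose=(2,-5,E); sL=4, sR=4/5; mL=-18/5, mR=-24/5; mL+mR=-42/5 → advance -1; mR−mL=-6/5 → turn -1·90°
n=2: pose=(1,-5,S); sL=40/37, sR=40/61; mL=-1700/2257, mR=-3920/2257; mL+mR=-5620/2257 → advance -1; mR−mL=-60/61 → turn -1·90°
n=3: pose=(1,-4,W); sL=10/13, sR=2; mL=3/13, mR=-36/13; mL+mR=-33/13 → advance -1; mR−mL=-3 → turn -1·90°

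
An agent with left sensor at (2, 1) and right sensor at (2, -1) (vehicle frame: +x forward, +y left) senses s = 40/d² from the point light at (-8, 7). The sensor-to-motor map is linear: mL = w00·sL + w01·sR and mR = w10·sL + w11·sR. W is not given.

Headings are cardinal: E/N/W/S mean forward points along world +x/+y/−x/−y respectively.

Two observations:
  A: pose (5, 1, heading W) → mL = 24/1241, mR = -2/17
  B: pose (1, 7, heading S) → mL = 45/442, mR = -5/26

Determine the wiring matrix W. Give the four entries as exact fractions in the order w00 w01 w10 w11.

-1/2 1/2 -1/2 0

obs A: pose=(5,1,W) → sL=4/17, sR=20/73, mL=24/1241, mR=-2/17
obs B: pose=(1,7,S) → sL=5/13, sR=10/17, mL=45/442, mR=-5/26
sensor matrix S = [[4/17, 20/73], [5/13, 10/17]]; det S = 9060/274261
solve [mL_A; mL_B] = S·[w00; w01] and [mR_A; mR_B] = S·[w10; w11]:
  w00 = -1/2, w01 = 1/2, w10 = -1/2, w11 = 0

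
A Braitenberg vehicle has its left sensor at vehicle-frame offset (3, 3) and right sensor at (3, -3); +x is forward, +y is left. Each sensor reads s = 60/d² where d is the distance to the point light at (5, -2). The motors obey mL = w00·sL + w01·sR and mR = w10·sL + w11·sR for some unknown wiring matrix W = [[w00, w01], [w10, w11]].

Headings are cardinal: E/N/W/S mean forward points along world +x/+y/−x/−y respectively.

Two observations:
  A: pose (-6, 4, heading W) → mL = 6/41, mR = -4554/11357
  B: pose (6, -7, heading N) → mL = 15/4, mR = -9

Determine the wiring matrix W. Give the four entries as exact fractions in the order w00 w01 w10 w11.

1/2 0 -1 -1/2

obs A: pose=(-6,4,W) → sL=12/41, sR=60/277, mL=6/41, mR=-4554/11357
obs B: pose=(6,-7,N) → sL=15/2, sR=3, mL=15/4, mR=-9
sensor matrix S = [[12/41, 60/277], [15/2, 3]]; det S = -8478/11357
solve [mL_A; mL_B] = S·[w00; w01] and [mR_A; mR_B] = S·[w10; w11]:
  w00 = 1/2, w01 = 0, w10 = -1, w11 = -1/2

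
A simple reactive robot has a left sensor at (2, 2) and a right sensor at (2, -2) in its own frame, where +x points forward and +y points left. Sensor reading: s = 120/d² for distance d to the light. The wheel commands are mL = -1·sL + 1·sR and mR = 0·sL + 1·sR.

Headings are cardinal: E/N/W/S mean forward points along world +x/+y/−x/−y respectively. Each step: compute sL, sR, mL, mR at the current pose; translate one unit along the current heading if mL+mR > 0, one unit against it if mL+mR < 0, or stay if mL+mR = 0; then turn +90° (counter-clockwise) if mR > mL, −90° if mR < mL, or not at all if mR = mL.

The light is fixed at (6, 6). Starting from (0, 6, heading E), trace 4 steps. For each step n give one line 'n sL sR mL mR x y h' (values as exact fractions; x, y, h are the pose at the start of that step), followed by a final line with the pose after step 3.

n=0: pose=(0,6,E); sL=6, sR=6; mL=0, mR=6; mL+mR=6 → advance +1; mR−mL=6 → turn +1·90°
n=1: pose=(1,6,N); sL=120/53, sR=120/13; mL=4800/689, mR=120/13; mL+mR=11160/689 → advance +1; mR−mL=120/53 → turn +1·90°
n=2: pose=(1,7,W); sL=12/5, sR=60/29; mL=-48/145, mR=60/29; mL+mR=252/145 → advance +1; mR−mL=12/5 → turn +1·90°
n=3: pose=(0,7,S); sL=120/17, sR=24/13; mL=-1152/221, mR=24/13; mL+mR=-744/221 → advance -1; mR−mL=120/17 → turn +1·90°

0 6 6 0 6 0 6 E
1 120/53 120/13 4800/689 120/13 1 6 N
2 12/5 60/29 -48/145 60/29 1 7 W
3 120/17 24/13 -1152/221 24/13 0 7 S
final 0 8 E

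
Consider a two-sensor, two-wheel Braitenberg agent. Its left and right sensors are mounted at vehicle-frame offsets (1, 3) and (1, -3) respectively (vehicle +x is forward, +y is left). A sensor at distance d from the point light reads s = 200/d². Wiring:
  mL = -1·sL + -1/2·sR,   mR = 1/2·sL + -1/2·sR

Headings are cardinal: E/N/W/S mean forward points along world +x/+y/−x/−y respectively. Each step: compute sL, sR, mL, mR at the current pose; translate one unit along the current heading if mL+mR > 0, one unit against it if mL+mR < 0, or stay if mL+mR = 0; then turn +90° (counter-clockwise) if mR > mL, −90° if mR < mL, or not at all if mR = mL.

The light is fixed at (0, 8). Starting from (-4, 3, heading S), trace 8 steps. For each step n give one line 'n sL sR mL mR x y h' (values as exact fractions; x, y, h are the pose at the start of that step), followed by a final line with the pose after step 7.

0 200/37 40/17 -4140/629 960/629 -4 3 S
1 20 100/29 -630/29 240/29 -4 4 E
2 200/73 200/13 -9900/949 -6000/949 -5 4 N
3 2 5 -9/2 -3/2 -5 3 W
4 200/37 40/17 -4140/629 960/629 -4 3 S
5 20 100/29 -630/29 240/29 -4 4 E
6 200/73 200/13 -9900/949 -6000/949 -5 4 N
7 2 5 -9/2 -3/2 -5 3 W
final -4 3 S

n=0: pose=(-4,3,S); sL=200/37, sR=40/17; mL=-4140/629, mR=960/629; mL+mR=-3180/629 → advance -1; mR−mL=300/37 → turn +1·90°
n=1: pose=(-4,4,E); sL=20, sR=100/29; mL=-630/29, mR=240/29; mL+mR=-390/29 → advance -1; mR−mL=30 → turn +1·90°
n=2: pose=(-5,4,N); sL=200/73, sR=200/13; mL=-9900/949, mR=-6000/949; mL+mR=-15900/949 → advance -1; mR−mL=300/73 → turn +1·90°
n=3: pose=(-5,3,W); sL=2, sR=5; mL=-9/2, mR=-3/2; mL+mR=-6 → advance -1; mR−mL=3 → turn +1·90°
n=4: pose=(-4,3,S); sL=200/37, sR=40/17; mL=-4140/629, mR=960/629; mL+mR=-3180/629 → advance -1; mR−mL=300/37 → turn +1·90°
n=5: pose=(-4,4,E); sL=20, sR=100/29; mL=-630/29, mR=240/29; mL+mR=-390/29 → advance -1; mR−mL=30 → turn +1·90°
n=6: pose=(-5,4,N); sL=200/73, sR=200/13; mL=-9900/949, mR=-6000/949; mL+mR=-15900/949 → advance -1; mR−mL=300/73 → turn +1·90°
n=7: pose=(-5,3,W); sL=2, sR=5; mL=-9/2, mR=-3/2; mL+mR=-6 → advance -1; mR−mL=3 → turn +1·90°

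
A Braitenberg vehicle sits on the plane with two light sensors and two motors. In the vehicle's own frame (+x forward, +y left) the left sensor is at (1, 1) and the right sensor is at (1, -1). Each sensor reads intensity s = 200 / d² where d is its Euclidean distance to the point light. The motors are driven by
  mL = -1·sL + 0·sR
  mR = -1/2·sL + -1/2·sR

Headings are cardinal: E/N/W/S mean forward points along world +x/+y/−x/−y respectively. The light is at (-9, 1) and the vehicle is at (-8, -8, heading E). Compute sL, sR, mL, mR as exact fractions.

left sensor world pos  = (-7, -7); dL² = 68
right sensor world pos = (-7, -9); dR² = 104
sL = 200/68 = 50/17
sR = 200/104 = 25/13
mL = -1·sL + 0·sR = -50/17
mR = -1/2·sL + -1/2·sR = -1075/442

50/17 25/13 -50/17 -1075/442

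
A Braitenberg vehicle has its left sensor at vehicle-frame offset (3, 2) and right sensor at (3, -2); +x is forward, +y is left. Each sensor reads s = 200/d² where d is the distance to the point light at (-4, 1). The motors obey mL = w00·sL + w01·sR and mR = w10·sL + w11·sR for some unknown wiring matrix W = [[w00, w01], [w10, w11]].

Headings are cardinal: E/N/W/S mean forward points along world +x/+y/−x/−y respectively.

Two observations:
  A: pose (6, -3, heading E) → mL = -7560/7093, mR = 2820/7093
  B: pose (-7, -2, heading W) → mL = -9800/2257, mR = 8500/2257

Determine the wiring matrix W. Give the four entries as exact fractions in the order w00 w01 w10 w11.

-1/2 -1/2 -1/2 1

obs A: pose=(6,-3,E) → sL=200/173, sR=40/41, mL=-7560/7093, mR=2820/7093
obs B: pose=(-7,-2,W) → sL=200/61, sR=200/37, mL=-9800/2257, mR=8500/2257
sensor matrix S = [[200/173, 40/41], [200/61, 200/37]]; det S = 48832000/16008901
solve [mL_A; mL_B] = S·[w00; w01] and [mR_A; mR_B] = S·[w10; w11]:
  w00 = -1/2, w01 = -1/2, w10 = -1/2, w11 = 1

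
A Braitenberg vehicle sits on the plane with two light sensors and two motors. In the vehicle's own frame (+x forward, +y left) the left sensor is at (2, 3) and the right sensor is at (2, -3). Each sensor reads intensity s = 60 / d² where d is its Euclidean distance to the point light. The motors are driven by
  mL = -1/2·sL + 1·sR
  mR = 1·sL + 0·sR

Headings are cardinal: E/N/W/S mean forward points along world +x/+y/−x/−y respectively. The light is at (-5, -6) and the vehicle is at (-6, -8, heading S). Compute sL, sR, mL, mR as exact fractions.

left sensor world pos  = (-3, -10); dL² = 20
right sensor world pos = (-9, -10); dR² = 32
sL = 60/20 = 3
sR = 60/32 = 15/8
mL = -1/2·sL + 1·sR = 3/8
mR = 1·sL + 0·sR = 3

3 15/8 3/8 3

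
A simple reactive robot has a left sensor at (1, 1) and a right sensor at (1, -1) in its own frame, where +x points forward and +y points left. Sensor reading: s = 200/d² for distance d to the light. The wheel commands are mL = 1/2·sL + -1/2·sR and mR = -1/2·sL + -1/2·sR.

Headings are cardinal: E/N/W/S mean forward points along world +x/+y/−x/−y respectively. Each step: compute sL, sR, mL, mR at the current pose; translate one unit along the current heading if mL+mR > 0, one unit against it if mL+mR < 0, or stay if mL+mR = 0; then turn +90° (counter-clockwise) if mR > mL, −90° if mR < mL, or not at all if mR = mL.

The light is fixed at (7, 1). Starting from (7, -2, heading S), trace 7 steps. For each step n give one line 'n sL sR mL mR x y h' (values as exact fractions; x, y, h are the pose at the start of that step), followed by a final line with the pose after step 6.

n=0: pose=(7,-2,S); sL=200/17, sR=200/17; mL=0, mR=-200/17; mL+mR=-200/17 → advance -1; mR−mL=-200/17 → turn -1·90°
n=1: pose=(7,-1,W); sL=20, sR=100; mL=-40, mR=-60; mL+mR=-100 → advance -1; mR−mL=-20 → turn -1·90°
n=2: pose=(8,-1,N); sL=200, sR=40; mL=80, mR=-120; mL+mR=-40 → advance -1; mR−mL=-200 → turn -1·90°
n=3: pose=(8,-2,E); sL=25, sR=10; mL=15/2, mR=-35/2; mL+mR=-10 → advance -1; mR−mL=-25 → turn -1·90°
n=4: pose=(7,-2,S); sL=200/17, sR=200/17; mL=0, mR=-200/17; mL+mR=-200/17 → advance -1; mR−mL=-200/17 → turn -1·90°
n=5: pose=(7,-1,W); sL=20, sR=100; mL=-40, mR=-60; mL+mR=-100 → advance -1; mR−mL=-20 → turn -1·90°
n=6: pose=(8,-1,N); sL=200, sR=40; mL=80, mR=-120; mL+mR=-40 → advance -1; mR−mL=-200 → turn -1·90°

0 200/17 200/17 0 -200/17 7 -2 S
1 20 100 -40 -60 7 -1 W
2 200 40 80 -120 8 -1 N
3 25 10 15/2 -35/2 8 -2 E
4 200/17 200/17 0 -200/17 7 -2 S
5 20 100 -40 -60 7 -1 W
6 200 40 80 -120 8 -1 N
final 8 -2 E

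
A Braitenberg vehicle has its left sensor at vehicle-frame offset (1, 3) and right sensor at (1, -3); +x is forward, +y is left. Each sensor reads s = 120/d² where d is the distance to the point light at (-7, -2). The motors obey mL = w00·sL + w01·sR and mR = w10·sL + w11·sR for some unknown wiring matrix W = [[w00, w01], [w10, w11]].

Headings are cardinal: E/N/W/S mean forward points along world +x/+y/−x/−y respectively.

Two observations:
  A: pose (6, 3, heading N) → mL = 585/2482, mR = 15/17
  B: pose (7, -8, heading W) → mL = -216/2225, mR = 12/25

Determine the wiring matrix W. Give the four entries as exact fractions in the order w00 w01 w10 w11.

obs A: pose=(6,3,N) → sL=15/17, sR=30/73, mL=585/2482, mR=15/17
obs B: pose=(7,-8,W) → sL=12/25, sR=60/89, mL=-216/2225, mR=12/25
sensor matrix S = [[15/17, 30/73], [12/25, 60/89]]; det S = 219564/552245
solve [mL_A; mL_B] = S·[w00; w01] and [mR_A; mR_B] = S·[w10; w11]:
  w00 = 1/2, w01 = -1/2, w10 = 1, w11 = 0

1/2 -1/2 1 0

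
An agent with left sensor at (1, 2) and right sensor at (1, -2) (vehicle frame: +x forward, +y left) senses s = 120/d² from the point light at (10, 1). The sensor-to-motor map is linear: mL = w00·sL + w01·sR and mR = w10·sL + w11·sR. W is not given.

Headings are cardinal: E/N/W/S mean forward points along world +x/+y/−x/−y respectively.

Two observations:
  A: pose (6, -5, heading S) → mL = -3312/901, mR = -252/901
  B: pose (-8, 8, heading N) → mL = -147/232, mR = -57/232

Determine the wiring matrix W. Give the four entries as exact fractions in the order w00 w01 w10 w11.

-1 -1 1/2 -1

obs A: pose=(6,-5,S) → sL=120/53, sR=24/17, mL=-3312/901, mR=-252/901
obs B: pose=(-8,8,N) → sL=15/58, sR=3/8, mL=-147/232, mR=-57/232
sensor matrix S = [[120/53, 24/17], [15/58, 3/8]]; det S = 12645/26129
solve [mL_A; mL_B] = S·[w00; w01] and [mR_A; mR_B] = S·[w10; w11]:
  w00 = -1, w01 = -1, w10 = 1/2, w11 = -1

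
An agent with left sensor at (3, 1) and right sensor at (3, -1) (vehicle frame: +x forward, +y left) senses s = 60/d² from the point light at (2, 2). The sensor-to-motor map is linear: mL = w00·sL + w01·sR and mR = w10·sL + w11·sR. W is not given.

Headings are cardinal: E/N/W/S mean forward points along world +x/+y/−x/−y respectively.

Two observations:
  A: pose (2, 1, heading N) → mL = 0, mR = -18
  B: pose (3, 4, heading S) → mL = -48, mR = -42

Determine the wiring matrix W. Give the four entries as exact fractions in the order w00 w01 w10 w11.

obs A: pose=(2,1,N) → sL=12, sR=12, mL=0, mR=-18
obs B: pose=(3,4,S) → sL=12, sR=60, mL=-48, mR=-42
sensor matrix S = [[12, 12], [12, 60]]; det S = 576
solve [mL_A; mL_B] = S·[w00; w01] and [mR_A; mR_B] = S·[w10; w11]:
  w00 = 1, w01 = -1, w10 = -1, w11 = -1/2

1 -1 -1 -1/2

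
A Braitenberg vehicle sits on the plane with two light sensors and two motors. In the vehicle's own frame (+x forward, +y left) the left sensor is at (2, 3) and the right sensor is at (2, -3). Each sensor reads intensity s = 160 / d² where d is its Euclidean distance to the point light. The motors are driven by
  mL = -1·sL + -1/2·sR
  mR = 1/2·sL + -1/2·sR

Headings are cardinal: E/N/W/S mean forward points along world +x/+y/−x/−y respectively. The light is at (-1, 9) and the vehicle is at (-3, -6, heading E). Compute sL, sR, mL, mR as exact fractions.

10/9 40/81 -110/81 25/81

left sensor world pos  = (-1, -3); dL² = 144
right sensor world pos = (-1, -9); dR² = 324
sL = 160/144 = 10/9
sR = 160/324 = 40/81
mL = -1·sL + -1/2·sR = -110/81
mR = 1/2·sL + -1/2·sR = 25/81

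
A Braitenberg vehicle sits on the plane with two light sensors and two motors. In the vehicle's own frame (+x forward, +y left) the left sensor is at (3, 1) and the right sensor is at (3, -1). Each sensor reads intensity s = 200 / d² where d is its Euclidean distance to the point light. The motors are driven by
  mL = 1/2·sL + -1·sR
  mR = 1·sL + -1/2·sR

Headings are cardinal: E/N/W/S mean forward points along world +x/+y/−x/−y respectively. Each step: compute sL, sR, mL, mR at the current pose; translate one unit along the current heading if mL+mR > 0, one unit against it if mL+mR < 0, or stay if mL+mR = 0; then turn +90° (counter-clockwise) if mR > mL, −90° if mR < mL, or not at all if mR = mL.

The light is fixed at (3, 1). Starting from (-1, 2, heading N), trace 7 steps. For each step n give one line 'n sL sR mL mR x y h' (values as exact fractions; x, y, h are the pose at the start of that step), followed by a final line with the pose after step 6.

0 200/41 8 -228/41 36/41 -1 2 N
1 4 4 -2 2 -1 1 W
2 100/9 100/17 -50/153 1250/153 -1 1 S
3 200 40 60 180 -1 0 E
4 10 25 -20 -5/2 0 0 N
5 40/9 200/37 -1060/333 580/333 0 -1 W
6 100/13 100/17 -450/221 1050/221 1 -1 S
final 1 -2 E

n=0: pose=(-1,2,N); sL=200/41, sR=8; mL=-228/41, mR=36/41; mL+mR=-192/41 → advance -1; mR−mL=264/41 → turn +1·90°
n=1: pose=(-1,1,W); sL=4, sR=4; mL=-2, mR=2; mL+mR=0 → advance +0; mR−mL=4 → turn +1·90°
n=2: pose=(-1,1,S); sL=100/9, sR=100/17; mL=-50/153, mR=1250/153; mL+mR=400/51 → advance +1; mR−mL=1300/153 → turn +1·90°
n=3: pose=(-1,0,E); sL=200, sR=40; mL=60, mR=180; mL+mR=240 → advance +1; mR−mL=120 → turn +1·90°
n=4: pose=(0,0,N); sL=10, sR=25; mL=-20, mR=-5/2; mL+mR=-45/2 → advance -1; mR−mL=35/2 → turn +1·90°
n=5: pose=(0,-1,W); sL=40/9, sR=200/37; mL=-1060/333, mR=580/333; mL+mR=-160/111 → advance -1; mR−mL=1640/333 → turn +1·90°
n=6: pose=(1,-1,S); sL=100/13, sR=100/17; mL=-450/221, mR=1050/221; mL+mR=600/221 → advance +1; mR−mL=1500/221 → turn +1·90°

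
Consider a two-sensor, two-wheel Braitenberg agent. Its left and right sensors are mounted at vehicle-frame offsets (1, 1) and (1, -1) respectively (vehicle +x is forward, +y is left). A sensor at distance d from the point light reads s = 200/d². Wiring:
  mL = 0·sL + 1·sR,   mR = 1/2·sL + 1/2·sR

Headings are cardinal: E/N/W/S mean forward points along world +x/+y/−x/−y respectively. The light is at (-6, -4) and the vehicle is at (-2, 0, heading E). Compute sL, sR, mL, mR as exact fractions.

left sensor world pos  = (-1, 1); dL² = 50
right sensor world pos = (-1, -1); dR² = 34
sL = 200/50 = 4
sR = 200/34 = 100/17
mL = 0·sL + 1·sR = 100/17
mR = 1/2·sL + 1/2·sR = 84/17

4 100/17 100/17 84/17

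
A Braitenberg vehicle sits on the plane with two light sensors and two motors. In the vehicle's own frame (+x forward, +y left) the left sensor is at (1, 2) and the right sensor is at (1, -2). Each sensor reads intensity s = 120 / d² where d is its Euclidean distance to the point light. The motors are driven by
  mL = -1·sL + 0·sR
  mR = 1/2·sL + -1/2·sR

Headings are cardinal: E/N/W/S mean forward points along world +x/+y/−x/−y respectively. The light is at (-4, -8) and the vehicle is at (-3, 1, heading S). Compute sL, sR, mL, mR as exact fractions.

left sensor world pos  = (-1, 0); dL² = 73
right sensor world pos = (-5, 0); dR² = 65
sL = 120/73 = 120/73
sR = 120/65 = 24/13
mL = -1·sL + 0·sR = -120/73
mR = 1/2·sL + -1/2·sR = -96/949

120/73 24/13 -120/73 -96/949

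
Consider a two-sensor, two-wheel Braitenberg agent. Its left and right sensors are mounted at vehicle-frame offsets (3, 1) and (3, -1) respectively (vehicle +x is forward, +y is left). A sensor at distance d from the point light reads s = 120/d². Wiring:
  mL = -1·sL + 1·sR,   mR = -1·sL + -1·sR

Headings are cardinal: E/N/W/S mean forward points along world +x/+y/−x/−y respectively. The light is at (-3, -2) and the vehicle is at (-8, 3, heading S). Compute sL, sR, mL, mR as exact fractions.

6 3 -3 -9

left sensor world pos  = (-7, 0); dL² = 20
right sensor world pos = (-9, 0); dR² = 40
sL = 120/20 = 6
sR = 120/40 = 3
mL = -1·sL + 1·sR = -3
mR = -1·sL + -1·sR = -9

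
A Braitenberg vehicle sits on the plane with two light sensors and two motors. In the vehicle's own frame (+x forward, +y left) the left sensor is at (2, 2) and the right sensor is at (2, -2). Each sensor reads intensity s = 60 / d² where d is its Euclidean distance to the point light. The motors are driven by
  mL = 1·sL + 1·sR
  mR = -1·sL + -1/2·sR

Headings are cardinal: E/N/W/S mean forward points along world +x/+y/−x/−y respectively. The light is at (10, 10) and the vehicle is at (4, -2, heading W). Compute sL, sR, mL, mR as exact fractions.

left sensor world pos  = (2, -4); dL² = 260
right sensor world pos = (2, 0); dR² = 164
sL = 60/260 = 3/13
sR = 60/164 = 15/41
mL = 1·sL + 1·sR = 318/533
mR = -1·sL + -1/2·sR = -441/1066

3/13 15/41 318/533 -441/1066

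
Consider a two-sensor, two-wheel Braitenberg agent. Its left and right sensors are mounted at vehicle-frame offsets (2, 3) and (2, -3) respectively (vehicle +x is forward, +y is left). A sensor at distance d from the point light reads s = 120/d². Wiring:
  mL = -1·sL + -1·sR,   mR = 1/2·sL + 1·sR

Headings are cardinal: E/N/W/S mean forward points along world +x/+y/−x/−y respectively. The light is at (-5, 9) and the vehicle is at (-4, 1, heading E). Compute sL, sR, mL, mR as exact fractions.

left sensor world pos  = (-2, 4); dL² = 34
right sensor world pos = (-2, -2); dR² = 130
sL = 120/34 = 60/17
sR = 120/130 = 12/13
mL = -1·sL + -1·sR = -984/221
mR = 1/2·sL + 1·sR = 594/221

60/17 12/13 -984/221 594/221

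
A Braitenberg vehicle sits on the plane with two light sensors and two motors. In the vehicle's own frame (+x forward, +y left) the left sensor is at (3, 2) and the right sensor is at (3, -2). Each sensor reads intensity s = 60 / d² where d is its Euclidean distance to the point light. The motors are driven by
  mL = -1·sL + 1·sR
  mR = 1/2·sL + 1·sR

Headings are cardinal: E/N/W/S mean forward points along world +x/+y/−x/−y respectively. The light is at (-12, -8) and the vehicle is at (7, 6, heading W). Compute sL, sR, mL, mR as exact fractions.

3/20 15/128 -21/640 123/640

left sensor world pos  = (4, 4); dL² = 400
right sensor world pos = (4, 8); dR² = 512
sL = 60/400 = 3/20
sR = 60/512 = 15/128
mL = -1·sL + 1·sR = -21/640
mR = 1/2·sL + 1·sR = 123/640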